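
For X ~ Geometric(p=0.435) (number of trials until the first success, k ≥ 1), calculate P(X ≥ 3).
0.319225

We have X ~ Geometric(p=0.435) (number of trials until the first success, k ≥ 1).

For discrete distributions, P(X ≥ 3) = 1 - P(X ≤ 2).

P(X ≤ 2) = 0.680775
P(X ≥ 3) = 1 - 0.680775 = 0.319225

So there's approximately a 31.9% chance that X is at least 3.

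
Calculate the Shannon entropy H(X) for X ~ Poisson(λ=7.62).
2.4225 nats

We have X ~ Poisson(λ=7.62).

The Shannon entropy measures the uncertainty or information content of the distribution.

For a Poisson distribution with λ=7.62:
H(X) = 2.4225 nats

(In bits, this would be 3.4949 bits.)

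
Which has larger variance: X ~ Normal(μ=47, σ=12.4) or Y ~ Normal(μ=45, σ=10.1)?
X has larger variance (153.7600 > 102.0100)

Compute the variance for each distribution:

X ~ Normal(μ=47, σ=12.4):
Var(X) = 153.7600

Y ~ Normal(μ=45, σ=10.1):
Var(Y) = 102.0100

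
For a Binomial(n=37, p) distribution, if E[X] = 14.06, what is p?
p = 0.38

For a Binomial(n, p) distribution:
E[X] = n × p

Given n = 37 and E[X] = 14.06:
14.06 = 37 × p
p = 14.06 / 37 = 0.38

Verification: Binomial(37, 0.38) has E[X] = 14.06 ✓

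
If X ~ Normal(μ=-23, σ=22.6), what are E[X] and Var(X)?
E[X] = -23.0000, Var(X) = 510.7600

We have X ~ Normal(μ=-23, σ=22.6).

For a Normal distribution with μ=-23, σ=22.6:

Expected value:
E[X] = -23.0000

Variance:
Var(X) = 510.7600

Standard deviation:
σ = √Var(X) = 22.6000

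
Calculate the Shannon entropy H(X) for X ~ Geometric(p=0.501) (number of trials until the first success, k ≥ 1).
1.3835 nats

We have X ~ Geometric(p=0.501) (number of trials until the first success, k ≥ 1).

The Shannon entropy measures the uncertainty or information content of the distribution.

For a Geometric distribution with p=0.501 (number of trials until the first success, k ≥ 1):
H(X) = 1.3835 nats

(In bits, this would be 1.9960 bits.)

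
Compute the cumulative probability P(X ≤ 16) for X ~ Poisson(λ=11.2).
0.936403

We have X ~ Poisson(λ=11.2).

The CDF gives us P(X ≤ k).

Using the CDF:
P(X ≤ 16) = 0.936403

This means there's approximately a 93.6% chance that X is at most 16.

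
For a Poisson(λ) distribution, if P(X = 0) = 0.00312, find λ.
λ = 5.7699

For a Poisson(λ) distribution, the PMF at 0 is:
P(X = 0) = λ^0 e^(-λ) / 0! = e^(-λ)

Given P(X = 0) = 0.00312:
e^(-λ) = 0.00312
-λ = ln(0.00312)
λ = -ln(0.00312) = 5.7699

Verification: e^(-5.7699) = 0.00312 ✓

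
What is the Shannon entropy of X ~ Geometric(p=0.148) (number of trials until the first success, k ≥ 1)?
2.8326 nats

We have X ~ Geometric(p=0.148) (number of trials until the first success, k ≥ 1).

The Shannon entropy measures the uncertainty or information content of the distribution.

For a Geometric distribution with p=0.148 (number of trials until the first success, k ≥ 1):
H(X) = 2.8326 nats

(In bits, this would be 4.0866 bits.)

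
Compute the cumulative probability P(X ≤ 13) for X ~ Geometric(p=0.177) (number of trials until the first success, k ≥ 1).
0.920531

We have X ~ Geometric(p=0.177) (number of trials until the first success, k ≥ 1).

The CDF gives us P(X ≤ k).

Using the CDF:
P(X ≤ 13) = 0.920531

This means there's approximately a 92.1% chance that X is at most 13.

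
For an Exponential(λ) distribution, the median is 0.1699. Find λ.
λ = 4.0797

For X ~ Exponential(λ), the CDF is F(x) = 1 - e^(-λx).
The median m satisfies F(m) = 0.5:
1 - e^(-λm) = 0.5
e^(-λm) = 0.5
λm = ln(2)
m = ln(2) / λ

Given m = 0.1699:
λ = ln(2) / 0.1699 = 0.693147 / 0.1699 = 4.0797

Verification: ln(2) / 4.0797 = 0.1699 ✓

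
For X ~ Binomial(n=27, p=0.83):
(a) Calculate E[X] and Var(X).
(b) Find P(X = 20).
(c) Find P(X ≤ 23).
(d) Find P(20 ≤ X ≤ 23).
(a) E[X] = 22.4100, Var(X) = 3.8097
(b) P(X = 20) = 0.087727
(c) P(X ≤ 23) = 0.696953
(d) P(20 ≤ X ≤ 23) = 0.622380

We have X ~ Binomial(n=27, p=0.83).

(a) Moments:
E[X] = 22.4100
Var(X) = 3.8097
σ = √Var(X) = 1.9518

(b) Point probability using PMF:
P(X = 20) = 0.087727

(c) Cumulative probability using CDF:
P(X ≤ 23) = F(23) = 0.696953

(d) Range probability:
P(20 ≤ X ≤ 23) = P(X ≤ 23) - P(X ≤ 19)
                   = F(23) - F(19)
                   = 0.696953 - 0.074573
                   = 0.622380

This means approximately 62.2% of outcomes fall in the interval [20, 23].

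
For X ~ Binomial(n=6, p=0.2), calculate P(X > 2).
0.098880

We have X ~ Binomial(n=6, p=0.2).

P(X > 2) = 1 - P(X ≤ 2)
                = 1 - F(2)
                = 1 - 0.901120
                = 0.098880

So there's approximately a 9.9% chance that X exceeds 2.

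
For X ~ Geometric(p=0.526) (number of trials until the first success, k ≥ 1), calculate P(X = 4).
0.056017

We have X ~ Geometric(p=0.526) (number of trials until the first success, k ≥ 1).

For a Geometric distribution, the PMF gives us the probability of each outcome.

Using the PMF formula:
P(X = 4) = 0.056017

Rounded to 4 decimal places: 0.0560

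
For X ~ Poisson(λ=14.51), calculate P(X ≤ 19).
0.900741

We have X ~ Poisson(λ=14.51).

The CDF gives us P(X ≤ k).

Using the CDF:
P(X ≤ 19) = 0.900741

This means there's approximately a 90.1% chance that X is at most 19.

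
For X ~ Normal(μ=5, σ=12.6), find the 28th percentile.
-2.3438

We have X ~ Normal(μ=5, σ=12.6).

We want to find x such that P(X ≤ x) = 0.28.

This is the 28th percentile, which means 28% of values fall below this point.

Using the inverse CDF (quantile function):
x = F⁻¹(0.28) = -2.3438

Verification: P(X ≤ -2.3438) = 0.28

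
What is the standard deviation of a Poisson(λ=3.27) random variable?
1.8083

We have X ~ Poisson(λ=3.27).

For a Poisson distribution with λ=3.27:
σ = √Var(X) = 1.8083

The standard deviation is the square root of the variance.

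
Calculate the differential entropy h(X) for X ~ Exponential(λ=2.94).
-0.0784 nats

We have X ~ Exponential(λ=2.94).

The differential entropy measures the uncertainty or information content of the distribution.

For an Exponential distribution with λ=2.94:
h(X) = -0.0784 nats

(In bits, this would be -0.1131 bits.)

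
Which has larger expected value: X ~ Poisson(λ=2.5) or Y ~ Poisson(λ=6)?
Y has larger mean (6.0000 > 2.5000)

Compute the expected value for each distribution:

X ~ Poisson(λ=2.5):
E[X] = 2.5000

Y ~ Poisson(λ=6):
E[Y] = 6.0000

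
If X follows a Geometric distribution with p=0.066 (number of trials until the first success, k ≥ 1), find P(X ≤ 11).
0.528137

We have X ~ Geometric(p=0.066) (number of trials until the first success, k ≥ 1).

The CDF gives us P(X ≤ k).

Using the CDF:
P(X ≤ 11) = 0.528137

This means there's approximately a 52.8% chance that X is at most 11.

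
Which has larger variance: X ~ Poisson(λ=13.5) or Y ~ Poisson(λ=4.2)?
X has larger variance (13.5000 > 4.2000)

Compute the variance for each distribution:

X ~ Poisson(λ=13.5):
Var(X) = 13.5000

Y ~ Poisson(λ=4.2):
Var(Y) = 4.2000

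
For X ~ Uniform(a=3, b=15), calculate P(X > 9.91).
0.424167

We have X ~ Uniform(a=3, b=15).

P(X > 9.91) = 1 - P(X ≤ 9.91)
                = 1 - F(9.91)
                = 1 - 0.575833
                = 0.424167

So there's approximately a 42.4% chance that X exceeds 9.91.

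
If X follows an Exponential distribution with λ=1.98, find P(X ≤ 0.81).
0.798869

We have X ~ Exponential(λ=1.98).

The CDF gives us P(X ≤ k).

Using the CDF:
P(X ≤ 0.81) = 0.798869

This means there's approximately a 79.9% chance that X is at most 0.81.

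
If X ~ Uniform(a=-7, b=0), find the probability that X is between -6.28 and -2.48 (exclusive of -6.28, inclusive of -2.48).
0.542857

We have X ~ Uniform(a=-7, b=0).

To find P(-6.28 < X ≤ -2.48), we use:
P(-6.28 < X ≤ -2.48) = P(X ≤ -2.48) - P(X ≤ -6.28)
                 = F(-2.48) - F(-6.28)
                 = 0.645714 - 0.102857
                 = 0.542857

So there's approximately a 54.3% chance that X falls in this range.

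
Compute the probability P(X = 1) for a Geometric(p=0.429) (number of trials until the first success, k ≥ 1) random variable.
0.429000

We have X ~ Geometric(p=0.429) (number of trials until the first success, k ≥ 1).

For a Geometric distribution, the PMF gives us the probability of each outcome.

Using the PMF formula:
P(X = 1) = 0.429000

Rounded to 4 decimal places: 0.4290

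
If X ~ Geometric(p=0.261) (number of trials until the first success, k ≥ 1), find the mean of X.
3.8314

We have X ~ Geometric(p=0.261) (number of trials until the first success, k ≥ 1).

For a Geometric distribution with p=0.261 (number of trials until the first success, k ≥ 1):
E[X] = 3.8314

This is the expected (average) value of X.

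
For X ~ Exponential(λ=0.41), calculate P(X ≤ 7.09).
0.945355

We have X ~ Exponential(λ=0.41).

The CDF gives us P(X ≤ k).

Using the CDF:
P(X ≤ 7.09) = 0.945355

This means there's approximately a 94.5% chance that X is at most 7.09.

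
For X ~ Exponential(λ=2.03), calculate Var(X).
0.2427

We have X ~ Exponential(λ=2.03).

For an Exponential distribution with λ=2.03:
Var(X) = 0.2427

The variance measures the spread of the distribution around the mean.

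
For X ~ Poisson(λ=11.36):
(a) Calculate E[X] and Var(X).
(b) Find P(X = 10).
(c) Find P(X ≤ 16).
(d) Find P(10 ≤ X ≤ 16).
(a) E[X] = 11.3600, Var(X) = 11.3600
(b) P(X = 10) = 0.114930
(c) P(X ≤ 16) = 0.929771
(d) P(10 ≤ X ≤ 16) = 0.627020

We have X ~ Poisson(λ=11.36).

(a) Moments:
E[X] = 11.3600
Var(X) = 11.3600
σ = √Var(X) = 3.3705

(b) Point probability using PMF:
P(X = 10) = 0.114930

(c) Cumulative probability using CDF:
P(X ≤ 16) = F(16) = 0.929771

(d) Range probability:
P(10 ≤ X ≤ 16) = P(X ≤ 16) - P(X ≤ 9)
                   = F(16) - F(9)
                   = 0.929771 - 0.302751
                   = 0.627020

This means approximately 62.7% of outcomes fall in the interval [10, 16].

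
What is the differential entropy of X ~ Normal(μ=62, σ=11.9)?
3.8955 nats

We have X ~ Normal(μ=62, σ=11.9).

The differential entropy measures the uncertainty or information content of the distribution.

For a Normal distribution with μ=62, σ=11.9:
h(X) = 3.8955 nats

(In bits, this would be 5.6200 bits.)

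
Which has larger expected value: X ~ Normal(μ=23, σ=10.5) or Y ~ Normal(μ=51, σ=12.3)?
Y has larger mean (51.0000 > 23.0000)

Compute the expected value for each distribution:

X ~ Normal(μ=23, σ=10.5):
E[X] = 23.0000

Y ~ Normal(μ=51, σ=12.3):
E[Y] = 51.0000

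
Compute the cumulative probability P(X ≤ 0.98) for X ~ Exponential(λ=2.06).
0.867185

We have X ~ Exponential(λ=2.06).

The CDF gives us P(X ≤ k).

Using the CDF:
P(X ≤ 0.98) = 0.867185

This means there's approximately a 86.7% chance that X is at most 0.98.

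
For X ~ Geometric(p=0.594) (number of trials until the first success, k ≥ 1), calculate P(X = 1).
0.594000

We have X ~ Geometric(p=0.594) (number of trials until the first success, k ≥ 1).

For a Geometric distribution, the PMF gives us the probability of each outcome.

Using the PMF formula:
P(X = 1) = 0.594000

Rounded to 4 decimal places: 0.5940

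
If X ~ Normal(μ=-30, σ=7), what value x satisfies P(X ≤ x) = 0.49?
-30.1755

We have X ~ Normal(μ=-30, σ=7).

We want to find x such that P(X ≤ x) = 0.49.

This is the 49th percentile, which means 49% of values fall below this point.

Using the inverse CDF (quantile function):
x = F⁻¹(0.49) = -30.1755

Verification: P(X ≤ -30.1755) = 0.49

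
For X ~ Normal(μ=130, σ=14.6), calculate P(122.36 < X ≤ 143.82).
0.527685

We have X ~ Normal(μ=130, σ=14.6).

To find P(122.36 < X ≤ 143.82), we use:
P(122.36 < X ≤ 143.82) = P(X ≤ 143.82) - P(X ≤ 122.36)
                 = F(143.82) - F(122.36)
                 = 0.828072 - 0.300387
                 = 0.527685

So there's approximately a 52.8% chance that X falls in this range.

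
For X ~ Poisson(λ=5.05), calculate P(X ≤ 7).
0.861354

We have X ~ Poisson(λ=5.05).

The CDF gives us P(X ≤ k).

Using the CDF:
P(X ≤ 7) = 0.861354

This means there's approximately a 86.1% chance that X is at most 7.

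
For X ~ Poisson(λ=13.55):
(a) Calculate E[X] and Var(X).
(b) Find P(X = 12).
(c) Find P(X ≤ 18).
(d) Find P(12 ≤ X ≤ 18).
(a) E[X] = 13.5500, Var(X) = 13.5500
(b) P(X = 12) = 0.104290
(c) P(X ≤ 18) = 0.905983
(d) P(12 ≤ X ≤ 18) = 0.606170

We have X ~ Poisson(λ=13.55).

(a) Moments:
E[X] = 13.5500
Var(X) = 13.5500
σ = √Var(X) = 3.6810

(b) Point probability using PMF:
P(X = 12) = 0.104290

(c) Cumulative probability using CDF:
P(X ≤ 18) = F(18) = 0.905983

(d) Range probability:
P(12 ≤ X ≤ 18) = P(X ≤ 18) - P(X ≤ 11)
                   = F(18) - F(11)
                   = 0.905983 - 0.299813
                   = 0.606170

This means approximately 60.6% of outcomes fall in the interval [12, 18].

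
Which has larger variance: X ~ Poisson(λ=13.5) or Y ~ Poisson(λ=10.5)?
X has larger variance (13.5000 > 10.5000)

Compute the variance for each distribution:

X ~ Poisson(λ=13.5):
Var(X) = 13.5000

Y ~ Poisson(λ=10.5):
Var(Y) = 10.5000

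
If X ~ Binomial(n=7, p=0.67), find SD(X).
1.2441

We have X ~ Binomial(n=7, p=0.67).

For a Binomial distribution with n=7, p=0.67:
σ = √Var(X) = 1.2441

The standard deviation is the square root of the variance.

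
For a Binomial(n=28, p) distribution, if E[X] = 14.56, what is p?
p = 0.52

For a Binomial(n, p) distribution:
E[X] = n × p

Given n = 28 and E[X] = 14.56:
14.56 = 28 × p
p = 14.56 / 28 = 0.52

Verification: Binomial(28, 0.52) has E[X] = 14.56 ✓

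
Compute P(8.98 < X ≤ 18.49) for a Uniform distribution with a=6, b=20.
0.679286

We have X ~ Uniform(a=6, b=20).

To find P(8.98 < X ≤ 18.49), we use:
P(8.98 < X ≤ 18.49) = P(X ≤ 18.49) - P(X ≤ 8.98)
                 = F(18.49) - F(8.98)
                 = 0.892143 - 0.212857
                 = 0.679286

So there's approximately a 67.9% chance that X falls in this range.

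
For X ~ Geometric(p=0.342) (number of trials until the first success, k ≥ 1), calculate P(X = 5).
0.064111

We have X ~ Geometric(p=0.342) (number of trials until the first success, k ≥ 1).

For a Geometric distribution, the PMF gives us the probability of each outcome.

Using the PMF formula:
P(X = 5) = 0.064111

Rounded to 4 decimal places: 0.0641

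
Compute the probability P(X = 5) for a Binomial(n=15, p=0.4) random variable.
0.185938

We have X ~ Binomial(n=15, p=0.4).

For a Binomial distribution, the PMF gives us the probability of each outcome.

Using the PMF formula:
P(X = 5) = 0.185938

Rounded to 4 decimal places: 0.1859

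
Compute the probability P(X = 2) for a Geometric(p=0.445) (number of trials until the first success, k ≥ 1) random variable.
0.246975

We have X ~ Geometric(p=0.445) (number of trials until the first success, k ≥ 1).

For a Geometric distribution, the PMF gives us the probability of each outcome.

Using the PMF formula:
P(X = 2) = 0.246975

Rounded to 4 decimal places: 0.2470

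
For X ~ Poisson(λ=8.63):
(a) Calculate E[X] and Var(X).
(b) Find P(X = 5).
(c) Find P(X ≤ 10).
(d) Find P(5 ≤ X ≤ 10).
(a) E[X] = 8.6300, Var(X) = 8.6300
(b) P(X = 5) = 0.071271
(c) P(X ≤ 10) = 0.748851
(d) P(5 ≤ X ≤ 10) = 0.680046

We have X ~ Poisson(λ=8.63).

(a) Moments:
E[X] = 8.6300
Var(X) = 8.6300
σ = √Var(X) = 2.9377

(b) Point probability using PMF:
P(X = 5) = 0.071271

(c) Cumulative probability using CDF:
P(X ≤ 10) = F(10) = 0.748851

(d) Range probability:
P(5 ≤ X ≤ 10) = P(X ≤ 10) - P(X ≤ 4)
                   = F(10) - F(4)
                   = 0.748851 - 0.068805
                   = 0.680046

This means approximately 68.0% of outcomes fall in the interval [5, 10].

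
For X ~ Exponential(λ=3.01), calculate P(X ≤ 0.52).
0.790954

We have X ~ Exponential(λ=3.01).

The CDF gives us P(X ≤ k).

Using the CDF:
P(X ≤ 0.52) = 0.790954

This means there's approximately a 79.1% chance that X is at most 0.52.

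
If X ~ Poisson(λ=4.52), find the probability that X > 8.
0.041191

We have X ~ Poisson(λ=4.52).

P(X > 8) = 1 - P(X ≤ 8)
                = 1 - F(8)
                = 1 - 0.958809
                = 0.041191

So there's approximately a 4.1% chance that X exceeds 8.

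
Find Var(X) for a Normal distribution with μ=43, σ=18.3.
334.8900

We have X ~ Normal(μ=43, σ=18.3).

For a Normal distribution with μ=43, σ=18.3:
Var(X) = 334.8900

The variance measures the spread of the distribution around the mean.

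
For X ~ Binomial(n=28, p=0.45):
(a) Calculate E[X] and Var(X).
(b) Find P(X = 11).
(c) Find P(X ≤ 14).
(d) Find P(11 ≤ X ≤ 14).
(a) E[X] = 12.6000, Var(X) = 6.9300
(b) P(X = 11) = 0.126888
(c) P(X ≤ 14) = 0.765391
(d) P(11 ≤ X ≤ 14) = 0.551896

We have X ~ Binomial(n=28, p=0.45).

(a) Moments:
E[X] = 12.6000
Var(X) = 6.9300
σ = √Var(X) = 2.6325

(b) Point probability using PMF:
P(X = 11) = 0.126888

(c) Cumulative probability using CDF:
P(X ≤ 14) = F(14) = 0.765391

(d) Range probability:
P(11 ≤ X ≤ 14) = P(X ≤ 14) - P(X ≤ 10)
                   = F(14) - F(10)
                   = 0.765391 - 0.213495
                   = 0.551896

This means approximately 55.2% of outcomes fall in the interval [11, 14].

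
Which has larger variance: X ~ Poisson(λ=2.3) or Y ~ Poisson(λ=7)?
Y has larger variance (7.0000 > 2.3000)

Compute the variance for each distribution:

X ~ Poisson(λ=2.3):
Var(X) = 2.3000

Y ~ Poisson(λ=7):
Var(Y) = 7.0000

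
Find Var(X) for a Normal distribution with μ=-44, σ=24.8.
615.0400

We have X ~ Normal(μ=-44, σ=24.8).

For a Normal distribution with μ=-44, σ=24.8:
Var(X) = 615.0400

The variance measures the spread of the distribution around the mean.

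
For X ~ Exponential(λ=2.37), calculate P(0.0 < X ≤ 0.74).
0.826885

We have X ~ Exponential(λ=2.37).

To find P(0.0 < X ≤ 0.74), we use:
P(0.0 < X ≤ 0.74) = P(X ≤ 0.74) - P(X ≤ 0.0)
                 = F(0.74) - F(0.0)
                 = 0.826885 - 0.000000
                 = 0.826885

So there's approximately a 82.7% chance that X falls in this range.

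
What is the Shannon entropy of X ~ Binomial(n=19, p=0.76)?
2.0321 nats

We have X ~ Binomial(n=19, p=0.76).

The Shannon entropy measures the uncertainty or information content of the distribution.

For a Binomial distribution with n=19, p=0.76:
H(X) = 2.0321 nats

(In bits, this would be 2.9317 bits.)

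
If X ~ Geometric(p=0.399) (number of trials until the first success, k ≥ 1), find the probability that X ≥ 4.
0.217082

We have X ~ Geometric(p=0.399) (number of trials until the first success, k ≥ 1).

For discrete distributions, P(X ≥ 4) = 1 - P(X ≤ 3).

P(X ≤ 3) = 0.782918
P(X ≥ 4) = 1 - 0.782918 = 0.217082

So there's approximately a 21.7% chance that X is at least 4.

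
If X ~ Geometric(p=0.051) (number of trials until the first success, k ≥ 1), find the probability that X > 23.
0.300001

We have X ~ Geometric(p=0.051) (number of trials until the first success, k ≥ 1).

P(X > 23) = 1 - P(X ≤ 23)
                = 1 - F(23)
                = 1 - 0.699999
                = 0.300001

So there's approximately a 30.0% chance that X exceeds 23.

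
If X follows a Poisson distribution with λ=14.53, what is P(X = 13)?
0.101129

We have X ~ Poisson(λ=14.53).

For a Poisson distribution, the PMF gives us the probability of each outcome.

Using the PMF formula:
P(X = 13) = 0.101129

Rounded to 4 decimal places: 0.1011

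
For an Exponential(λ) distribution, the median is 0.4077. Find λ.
λ = 1.7001

For X ~ Exponential(λ), the CDF is F(x) = 1 - e^(-λx).
The median m satisfies F(m) = 0.5:
1 - e^(-λm) = 0.5
e^(-λm) = 0.5
λm = ln(2)
m = ln(2) / λ

Given m = 0.4077:
λ = ln(2) / 0.4077 = 0.693147 / 0.4077 = 1.7001

Verification: ln(2) / 1.7001 = 0.4077 ✓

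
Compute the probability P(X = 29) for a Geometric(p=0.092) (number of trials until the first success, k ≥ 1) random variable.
0.006169

We have X ~ Geometric(p=0.092) (number of trials until the first success, k ≥ 1).

For a Geometric distribution, the PMF gives us the probability of each outcome.

Using the PMF formula:
P(X = 29) = 0.006169

Rounded to 4 decimal places: 0.0062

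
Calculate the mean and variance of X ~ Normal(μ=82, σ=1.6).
E[X] = 82.0000, Var(X) = 2.5600

We have X ~ Normal(μ=82, σ=1.6).

For a Normal distribution with μ=82, σ=1.6:

Expected value:
E[X] = 82.0000

Variance:
Var(X) = 2.5600

Standard deviation:
σ = √Var(X) = 1.6000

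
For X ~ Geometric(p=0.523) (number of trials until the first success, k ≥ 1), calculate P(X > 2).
0.227529

We have X ~ Geometric(p=0.523) (number of trials until the first success, k ≥ 1).

P(X > 2) = 1 - P(X ≤ 2)
                = 1 - F(2)
                = 1 - 0.772471
                = 0.227529

So there's approximately a 22.8% chance that X exceeds 2.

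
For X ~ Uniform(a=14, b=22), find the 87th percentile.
20.9600

We have X ~ Uniform(a=14, b=22).

We want to find x such that P(X ≤ x) = 0.87.

This is the 87th percentile, which means 87% of values fall below this point.

Using the inverse CDF (quantile function):
x = F⁻¹(0.87) = 20.9600

Verification: P(X ≤ 20.9600) = 0.87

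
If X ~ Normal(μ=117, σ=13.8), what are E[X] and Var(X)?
E[X] = 117.0000, Var(X) = 190.4400

We have X ~ Normal(μ=117, σ=13.8).

For a Normal distribution with μ=117, σ=13.8:

Expected value:
E[X] = 117.0000

Variance:
Var(X) = 190.4400

Standard deviation:
σ = √Var(X) = 13.8000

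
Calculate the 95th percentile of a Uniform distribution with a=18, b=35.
34.1500

We have X ~ Uniform(a=18, b=35).

We want to find x such that P(X ≤ x) = 0.95.

This is the 95th percentile, which means 95% of values fall below this point.

Using the inverse CDF (quantile function):
x = F⁻¹(0.95) = 34.1500

Verification: P(X ≤ 34.1500) = 0.95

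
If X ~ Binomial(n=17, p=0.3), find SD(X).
1.8894

We have X ~ Binomial(n=17, p=0.3).

For a Binomial distribution with n=17, p=0.3:
σ = √Var(X) = 1.8894

The standard deviation is the square root of the variance.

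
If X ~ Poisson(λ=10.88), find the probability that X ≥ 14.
0.207721

We have X ~ Poisson(λ=10.88).

For discrete distributions, P(X ≥ 14) = 1 - P(X ≤ 13).

P(X ≤ 13) = 0.792279
P(X ≥ 14) = 1 - 0.792279 = 0.207721

So there's approximately a 20.8% chance that X is at least 14.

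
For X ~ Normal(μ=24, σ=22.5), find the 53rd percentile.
25.6936

We have X ~ Normal(μ=24, σ=22.5).

We want to find x such that P(X ≤ x) = 0.53.

This is the 53rd percentile, which means 53% of values fall below this point.

Using the inverse CDF (quantile function):
x = F⁻¹(0.53) = 25.6936

Verification: P(X ≤ 25.6936) = 0.53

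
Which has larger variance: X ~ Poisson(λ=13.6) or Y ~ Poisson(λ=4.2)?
X has larger variance (13.6000 > 4.2000)

Compute the variance for each distribution:

X ~ Poisson(λ=13.6):
Var(X) = 13.6000

Y ~ Poisson(λ=4.2):
Var(Y) = 4.2000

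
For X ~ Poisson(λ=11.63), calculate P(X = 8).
0.073837

We have X ~ Poisson(λ=11.63).

For a Poisson distribution, the PMF gives us the probability of each outcome.

Using the PMF formula:
P(X = 8) = 0.073837

Rounded to 4 decimal places: 0.0738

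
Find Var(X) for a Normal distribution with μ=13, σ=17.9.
320.4100

We have X ~ Normal(μ=13, σ=17.9).

For a Normal distribution with μ=13, σ=17.9:
Var(X) = 320.4100

The variance measures the spread of the distribution around the mean.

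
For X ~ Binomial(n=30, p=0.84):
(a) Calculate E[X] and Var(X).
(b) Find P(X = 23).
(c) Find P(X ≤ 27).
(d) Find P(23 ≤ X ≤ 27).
(a) E[X] = 25.2000, Var(X) = 4.0320
(b) P(X = 23) = 0.099083
(c) P(X ≤ 27) = 0.879636
(d) P(23 ≤ X ≤ 27) = 0.785094

We have X ~ Binomial(n=30, p=0.84).

(a) Moments:
E[X] = 25.2000
Var(X) = 4.0320
σ = √Var(X) = 2.0080

(b) Point probability using PMF:
P(X = 23) = 0.099083

(c) Cumulative probability using CDF:
P(X ≤ 27) = F(27) = 0.879636

(d) Range probability:
P(23 ≤ X ≤ 27) = P(X ≤ 27) - P(X ≤ 22)
                   = F(27) - F(22)
                   = 0.879636 - 0.094543
                   = 0.785094

This means approximately 78.5% of outcomes fall in the interval [23, 27].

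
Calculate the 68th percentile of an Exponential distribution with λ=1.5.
0.7596

We have X ~ Exponential(λ=1.5).

We want to find x such that P(X ≤ x) = 0.68.

This is the 68th percentile, which means 68% of values fall below this point.

Using the inverse CDF (quantile function):
x = F⁻¹(0.68) = 0.7596

Verification: P(X ≤ 0.7596) = 0.68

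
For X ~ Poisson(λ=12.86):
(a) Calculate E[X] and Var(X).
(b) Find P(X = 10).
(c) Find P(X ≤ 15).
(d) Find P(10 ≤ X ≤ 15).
(a) E[X] = 12.8600, Var(X) = 12.8600
(b) P(X = 10) = 0.088638
(c) P(X ≤ 15) = 0.775857
(d) P(10 ≤ X ≤ 15) = 0.600598

We have X ~ Poisson(λ=12.86).

(a) Moments:
E[X] = 12.8600
Var(X) = 12.8600
σ = √Var(X) = 3.5861

(b) Point probability using PMF:
P(X = 10) = 0.088638

(c) Cumulative probability using CDF:
P(X ≤ 15) = F(15) = 0.775857

(d) Range probability:
P(10 ≤ X ≤ 15) = P(X ≤ 15) - P(X ≤ 9)
                   = F(15) - F(9)
                   = 0.775857 - 0.175260
                   = 0.600598

This means approximately 60.1% of outcomes fall in the interval [10, 15].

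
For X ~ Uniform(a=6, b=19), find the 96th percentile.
18.4800

We have X ~ Uniform(a=6, b=19).

We want to find x such that P(X ≤ x) = 0.96.

This is the 96th percentile, which means 96% of values fall below this point.

Using the inverse CDF (quantile function):
x = F⁻¹(0.96) = 18.4800

Verification: P(X ≤ 18.4800) = 0.96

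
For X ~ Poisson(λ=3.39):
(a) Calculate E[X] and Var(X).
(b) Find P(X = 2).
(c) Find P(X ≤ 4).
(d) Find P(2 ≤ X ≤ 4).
(a) E[X] = 3.3900, Var(X) = 3.3900
(b) P(X = 2) = 0.193692
(c) P(X ≤ 4) = 0.746038
(d) P(2 ≤ X ≤ 4) = 0.598057

We have X ~ Poisson(λ=3.39).

(a) Moments:
E[X] = 3.3900
Var(X) = 3.3900
σ = √Var(X) = 1.8412

(b) Point probability using PMF:
P(X = 2) = 0.193692

(c) Cumulative probability using CDF:
P(X ≤ 4) = F(4) = 0.746038

(d) Range probability:
P(2 ≤ X ≤ 4) = P(X ≤ 4) - P(X ≤ 1)
                   = F(4) - F(1)
                   = 0.746038 - 0.147981
                   = 0.598057

This means approximately 59.8% of outcomes fall in the interval [2, 4].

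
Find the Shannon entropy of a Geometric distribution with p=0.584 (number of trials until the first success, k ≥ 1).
1.1626 nats

We have X ~ Geometric(p=0.584) (number of trials until the first success, k ≥ 1).

The Shannon entropy measures the uncertainty or information content of the distribution.

For a Geometric distribution with p=0.584 (number of trials until the first success, k ≥ 1):
H(X) = 1.1626 nats

(In bits, this would be 1.6773 bits.)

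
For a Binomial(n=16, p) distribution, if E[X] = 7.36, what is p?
p = 0.46

For a Binomial(n, p) distribution:
E[X] = n × p

Given n = 16 and E[X] = 7.36:
7.36 = 16 × p
p = 7.36 / 16 = 0.46

Verification: Binomial(16, 0.46) has E[X] = 7.36 ✓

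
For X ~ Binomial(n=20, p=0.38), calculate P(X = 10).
0.097353

We have X ~ Binomial(n=20, p=0.38).

For a Binomial distribution, the PMF gives us the probability of each outcome.

Using the PMF formula:
P(X = 10) = 0.097353

Rounded to 4 decimal places: 0.0974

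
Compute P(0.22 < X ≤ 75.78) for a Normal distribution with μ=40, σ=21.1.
0.925338

We have X ~ Normal(μ=40, σ=21.1).

To find P(0.22 < X ≤ 75.78), we use:
P(0.22 < X ≤ 75.78) = P(X ≤ 75.78) - P(X ≤ 0.22)
                 = F(75.78) - F(0.22)
                 = 0.955032 - 0.029694
                 = 0.925338

So there's approximately a 92.5% chance that X falls in this range.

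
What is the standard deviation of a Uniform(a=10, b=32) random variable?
6.3509

We have X ~ Uniform(a=10, b=32).

For a Uniform distribution with a=10, b=32:
σ = √Var(X) = 6.3509

The standard deviation is the square root of the variance.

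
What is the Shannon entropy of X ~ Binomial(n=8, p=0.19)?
1.4768 nats

We have X ~ Binomial(n=8, p=0.19).

The Shannon entropy measures the uncertainty or information content of the distribution.

For a Binomial distribution with n=8, p=0.19:
H(X) = 1.4768 nats

(In bits, this would be 2.1306 bits.)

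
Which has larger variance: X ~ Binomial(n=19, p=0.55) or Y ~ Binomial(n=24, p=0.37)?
Y has larger variance (5.5944 > 4.7025)

Compute the variance for each distribution:

X ~ Binomial(n=19, p=0.55):
Var(X) = 4.7025

Y ~ Binomial(n=24, p=0.37):
Var(Y) = 5.5944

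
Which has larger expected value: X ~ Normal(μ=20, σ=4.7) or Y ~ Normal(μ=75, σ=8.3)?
Y has larger mean (75.0000 > 20.0000)

Compute the expected value for each distribution:

X ~ Normal(μ=20, σ=4.7):
E[X] = 20.0000

Y ~ Normal(μ=75, σ=8.3):
E[Y] = 75.0000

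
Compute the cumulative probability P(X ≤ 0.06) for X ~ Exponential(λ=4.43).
0.233408

We have X ~ Exponential(λ=4.43).

The CDF gives us P(X ≤ k).

Using the CDF:
P(X ≤ 0.06) = 0.233408

This means there's approximately a 23.3% chance that X is at most 0.06.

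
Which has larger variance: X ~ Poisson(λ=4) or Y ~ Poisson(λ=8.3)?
Y has larger variance (8.3000 > 4.0000)

Compute the variance for each distribution:

X ~ Poisson(λ=4):
Var(X) = 4.0000

Y ~ Poisson(λ=8.3):
Var(Y) = 8.3000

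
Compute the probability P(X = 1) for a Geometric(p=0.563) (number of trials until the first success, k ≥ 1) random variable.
0.563000

We have X ~ Geometric(p=0.563) (number of trials until the first success, k ≥ 1).

For a Geometric distribution, the PMF gives us the probability of each outcome.

Using the PMF formula:
P(X = 1) = 0.563000

Rounded to 4 decimal places: 0.5630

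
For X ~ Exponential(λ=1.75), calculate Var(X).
0.3265

We have X ~ Exponential(λ=1.75).

For an Exponential distribution with λ=1.75:
Var(X) = 0.3265

The variance measures the spread of the distribution around the mean.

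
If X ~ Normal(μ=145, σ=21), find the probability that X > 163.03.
0.195289

We have X ~ Normal(μ=145, σ=21).

P(X > 163.03) = 1 - P(X ≤ 163.03)
                = 1 - F(163.03)
                = 1 - 0.804711
                = 0.195289

So there's approximately a 19.5% chance that X exceeds 163.03.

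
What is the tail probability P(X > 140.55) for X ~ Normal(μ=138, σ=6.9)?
0.355853

We have X ~ Normal(μ=138, σ=6.9).

P(X > 140.55) = 1 - P(X ≤ 140.55)
                = 1 - F(140.55)
                = 1 - 0.644147
                = 0.355853

So there's approximately a 35.6% chance that X exceeds 140.55.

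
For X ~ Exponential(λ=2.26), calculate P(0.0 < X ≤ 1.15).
0.925652

We have X ~ Exponential(λ=2.26).

To find P(0.0 < X ≤ 1.15), we use:
P(0.0 < X ≤ 1.15) = P(X ≤ 1.15) - P(X ≤ 0.0)
                 = F(1.15) - F(0.0)
                 = 0.925652 - 0.000000
                 = 0.925652

So there's approximately a 92.6% chance that X falls in this range.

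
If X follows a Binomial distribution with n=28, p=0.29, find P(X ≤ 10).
0.839622

We have X ~ Binomial(n=28, p=0.29).

The CDF gives us P(X ≤ k).

Using the CDF:
P(X ≤ 10) = 0.839622

This means there's approximately a 84.0% chance that X is at most 10.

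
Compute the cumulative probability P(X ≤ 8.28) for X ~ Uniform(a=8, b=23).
0.018667

We have X ~ Uniform(a=8, b=23).

The CDF gives us P(X ≤ k).

Using the CDF:
P(X ≤ 8.28) = 0.018667

This means there's approximately a 1.9% chance that X is at most 8.28.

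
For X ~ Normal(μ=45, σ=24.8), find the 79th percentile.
64.9992

We have X ~ Normal(μ=45, σ=24.8).

We want to find x such that P(X ≤ x) = 0.79.

This is the 79th percentile, which means 79% of values fall below this point.

Using the inverse CDF (quantile function):
x = F⁻¹(0.79) = 64.9992

Verification: P(X ≤ 64.9992) = 0.79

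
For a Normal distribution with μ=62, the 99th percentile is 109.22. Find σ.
σ = 20.2979

For X ~ Normal(μ, σ), the p-th percentile satisfies x = μ + z_p × σ,
where z_p = Φ⁻¹(p) is the standard normal quantile.

Step 1: z_{0.99} = Φ⁻¹(0.99) = 2.3263

Step 2: Solve for σ:
109.22 = 62 + 2.3263 × σ
σ = (109.22 - 62) / 2.3263
σ = 47.22 / 2.3263
σ = 20.2979

Verification: μ + z × σ = 62 + 2.3263 × 20.2979 = 109.22 ✓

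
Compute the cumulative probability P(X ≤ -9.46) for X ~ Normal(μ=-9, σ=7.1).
0.474171

We have X ~ Normal(μ=-9, σ=7.1).

The CDF gives us P(X ≤ k).

Using the CDF:
P(X ≤ -9.46) = 0.474171

This means there's approximately a 47.4% chance that X is at most -9.46.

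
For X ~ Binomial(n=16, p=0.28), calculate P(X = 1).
0.032454

We have X ~ Binomial(n=16, p=0.28).

For a Binomial distribution, the PMF gives us the probability of each outcome.

Using the PMF formula:
P(X = 1) = 0.032454

Rounded to 4 decimal places: 0.0325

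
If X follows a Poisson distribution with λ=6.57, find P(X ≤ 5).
0.358948

We have X ~ Poisson(λ=6.57).

The CDF gives us P(X ≤ k).

Using the CDF:
P(X ≤ 5) = 0.358948

This means there's approximately a 35.9% chance that X is at most 5.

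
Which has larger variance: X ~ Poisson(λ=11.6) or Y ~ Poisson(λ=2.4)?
X has larger variance (11.6000 > 2.4000)

Compute the variance for each distribution:

X ~ Poisson(λ=11.6):
Var(X) = 11.6000

Y ~ Poisson(λ=2.4):
Var(Y) = 2.4000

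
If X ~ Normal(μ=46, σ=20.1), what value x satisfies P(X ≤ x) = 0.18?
27.6012

We have X ~ Normal(μ=46, σ=20.1).

We want to find x such that P(X ≤ x) = 0.18.

This is the 18th percentile, which means 18% of values fall below this point.

Using the inverse CDF (quantile function):
x = F⁻¹(0.18) = 27.6012

Verification: P(X ≤ 27.6012) = 0.18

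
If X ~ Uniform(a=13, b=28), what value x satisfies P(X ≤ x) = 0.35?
18.2500

We have X ~ Uniform(a=13, b=28).

We want to find x such that P(X ≤ x) = 0.35.

This is the 35th percentile, which means 35% of values fall below this point.

Using the inverse CDF (quantile function):
x = F⁻¹(0.35) = 18.2500

Verification: P(X ≤ 18.2500) = 0.35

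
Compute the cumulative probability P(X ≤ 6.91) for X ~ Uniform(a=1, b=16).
0.394000

We have X ~ Uniform(a=1, b=16).

The CDF gives us P(X ≤ k).

Using the CDF:
P(X ≤ 6.91) = 0.394000

This means there's approximately a 39.4% chance that X is at most 6.91.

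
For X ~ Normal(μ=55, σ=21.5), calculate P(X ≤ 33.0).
0.153093

We have X ~ Normal(μ=55, σ=21.5).

The CDF gives us P(X ≤ k).

Using the CDF:
P(X ≤ 33.0) = 0.153093

This means there's approximately a 15.3% chance that X is at most 33.0.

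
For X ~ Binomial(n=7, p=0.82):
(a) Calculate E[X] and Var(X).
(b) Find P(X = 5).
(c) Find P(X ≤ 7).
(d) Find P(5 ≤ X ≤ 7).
(a) E[X] = 5.7400, Var(X) = 1.0332
(b) P(X = 5) = 0.252251
(c) P(X ≤ 7) = 1.000000
(d) P(5 ≤ X ≤ 7) = 0.884585

We have X ~ Binomial(n=7, p=0.82).

(a) Moments:
E[X] = 5.7400
Var(X) = 1.0332
σ = √Var(X) = 1.0165

(b) Point probability using PMF:
P(X = 5) = 0.252251

(c) Cumulative probability using CDF:
P(X ≤ 7) = F(7) = 1.000000

(d) Range probability:
P(5 ≤ X ≤ 7) = P(X ≤ 7) - P(X ≤ 4)
                   = F(7) - F(4)
                   = 1.000000 - 0.115415
                   = 0.884585

This means approximately 88.5% of outcomes fall in the interval [5, 7].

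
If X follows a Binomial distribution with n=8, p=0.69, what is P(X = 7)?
0.184670

We have X ~ Binomial(n=8, p=0.69).

For a Binomial distribution, the PMF gives us the probability of each outcome.

Using the PMF formula:
P(X = 7) = 0.184670

Rounded to 4 decimal places: 0.1847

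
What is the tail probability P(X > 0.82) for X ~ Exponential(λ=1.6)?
0.269281

We have X ~ Exponential(λ=1.6).

P(X > 0.82) = 1 - P(X ≤ 0.82)
                = 1 - F(0.82)
                = 1 - 0.730719
                = 0.269281

So there's approximately a 26.9% chance that X exceeds 0.82.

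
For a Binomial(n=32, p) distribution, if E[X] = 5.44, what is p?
p = 0.17

For a Binomial(n, p) distribution:
E[X] = n × p

Given n = 32 and E[X] = 5.44:
5.44 = 32 × p
p = 5.44 / 32 = 0.17

Verification: Binomial(32, 0.17) has E[X] = 5.44 ✓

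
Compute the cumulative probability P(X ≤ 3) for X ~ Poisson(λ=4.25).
0.386212

We have X ~ Poisson(λ=4.25).

The CDF gives us P(X ≤ k).

Using the CDF:
P(X ≤ 3) = 0.386212

This means there's approximately a 38.6% chance that X is at most 3.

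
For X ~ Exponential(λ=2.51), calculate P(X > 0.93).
0.096878

We have X ~ Exponential(λ=2.51).

P(X > 0.93) = 1 - P(X ≤ 0.93)
                = 1 - F(0.93)
                = 1 - 0.903122
                = 0.096878

So there's approximately a 9.7% chance that X exceeds 0.93.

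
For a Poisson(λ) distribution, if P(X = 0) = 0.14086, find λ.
λ = 1.9600

For a Poisson(λ) distribution, the PMF at 0 is:
P(X = 0) = λ^0 e^(-λ) / 0! = e^(-λ)

Given P(X = 0) = 0.14086:
e^(-λ) = 0.14086
-λ = ln(0.14086)
λ = -ln(0.14086) = 1.9600

Verification: e^(-1.9600) = 0.14086 ✓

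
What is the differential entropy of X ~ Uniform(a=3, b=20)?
2.8332 nats

We have X ~ Uniform(a=3, b=20).

The differential entropy measures the uncertainty or information content of the distribution.

For a Uniform distribution with a=3, b=20:
h(X) = 2.8332 nats

(In bits, this would be 4.0875 bits.)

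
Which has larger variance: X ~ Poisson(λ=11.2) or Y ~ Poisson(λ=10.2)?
X has larger variance (11.2000 > 10.2000)

Compute the variance for each distribution:

X ~ Poisson(λ=11.2):
Var(X) = 11.2000

Y ~ Poisson(λ=10.2):
Var(Y) = 10.2000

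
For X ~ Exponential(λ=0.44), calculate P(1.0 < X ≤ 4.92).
0.529264

We have X ~ Exponential(λ=0.44).

To find P(1.0 < X ≤ 4.92), we use:
P(1.0 < X ≤ 4.92) = P(X ≤ 4.92) - P(X ≤ 1.0)
                 = F(4.92) - F(1.0)
                 = 0.885227 - 0.355964
                 = 0.529264

So there's approximately a 52.9% chance that X falls in this range.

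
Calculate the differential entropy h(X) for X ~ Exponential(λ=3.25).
-0.1787 nats

We have X ~ Exponential(λ=3.25).

The differential entropy measures the uncertainty or information content of the distribution.

For an Exponential distribution with λ=3.25:
h(X) = -0.1787 nats

(In bits, this would be -0.2577 bits.)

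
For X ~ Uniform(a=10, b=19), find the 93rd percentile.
18.3700

We have X ~ Uniform(a=10, b=19).

We want to find x such that P(X ≤ x) = 0.93.

This is the 93rd percentile, which means 93% of values fall below this point.

Using the inverse CDF (quantile function):
x = F⁻¹(0.93) = 18.3700

Verification: P(X ≤ 18.3700) = 0.93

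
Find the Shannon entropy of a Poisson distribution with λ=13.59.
2.7172 nats

We have X ~ Poisson(λ=13.59).

The Shannon entropy measures the uncertainty or information content of the distribution.

For a Poisson distribution with λ=13.59:
H(X) = 2.7172 nats

(In bits, this would be 3.9201 bits.)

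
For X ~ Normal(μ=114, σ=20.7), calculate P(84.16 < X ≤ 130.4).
0.711183

We have X ~ Normal(μ=114, σ=20.7).

To find P(84.16 < X ≤ 130.4), we use:
P(84.16 < X ≤ 130.4) = P(X ≤ 130.4) - P(X ≤ 84.16)
                 = F(130.4) - F(84.16)
                 = 0.785899 - 0.074715
                 = 0.711183

So there's approximately a 71.1% chance that X falls in this range.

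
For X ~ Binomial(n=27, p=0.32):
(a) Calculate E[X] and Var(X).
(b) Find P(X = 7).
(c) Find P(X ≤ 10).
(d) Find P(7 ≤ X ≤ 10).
(a) E[X] = 8.6400, Var(X) = 5.8752
(b) P(X = 7) = 0.136350
(c) P(X ≤ 10) = 0.781433
(d) P(7 ≤ X ≤ 10) = 0.591116

We have X ~ Binomial(n=27, p=0.32).

(a) Moments:
E[X] = 8.6400
Var(X) = 5.8752
σ = √Var(X) = 2.4239

(b) Point probability using PMF:
P(X = 7) = 0.136350

(c) Cumulative probability using CDF:
P(X ≤ 10) = F(10) = 0.781433

(d) Range probability:
P(7 ≤ X ≤ 10) = P(X ≤ 10) - P(X ≤ 6)
                   = F(10) - F(6)
                   = 0.781433 - 0.190317
                   = 0.591116

This means approximately 59.1% of outcomes fall in the interval [7, 10].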